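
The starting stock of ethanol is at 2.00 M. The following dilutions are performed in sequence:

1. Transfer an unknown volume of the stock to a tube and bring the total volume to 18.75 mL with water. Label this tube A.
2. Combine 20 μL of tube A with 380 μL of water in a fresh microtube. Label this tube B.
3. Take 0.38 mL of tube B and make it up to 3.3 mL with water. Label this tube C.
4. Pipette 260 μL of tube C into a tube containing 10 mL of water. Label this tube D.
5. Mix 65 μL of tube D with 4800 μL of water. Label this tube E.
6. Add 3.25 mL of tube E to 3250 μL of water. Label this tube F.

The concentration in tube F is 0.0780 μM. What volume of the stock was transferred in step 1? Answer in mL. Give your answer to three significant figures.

Step 1: v brought to 18.75 mL → factor = 18.75 mL/v
Step 2: 20 μL + 380 μL = 400 μL total → factor 400/20 = 20
Step 3: 0.38 mL brought to 3.3 mL → factor 3.3/0.38 = 8.6842
Step 4: 260 μL + 10 mL = 10260 μL total → factor 10260/260 = 39.462
Step 5: 65 μL + 4800 μL = 4865 μL total → factor 4865/65 = 74.846
Step 6: 3.25 mL + 3250 μL = 6.5 mL total → factor 6.5/3.25 = 2
Product of known-step factors = 1.026 × 10^6
Overall factor = 2.00 M / (0.0780 μM) = 2.5641 × 10^7
Step-1 factor = 2.5641 × 10^7 / 1.026 × 10^6 = 24.992
v = 18.75 mL / 24.992 = 0.750 mL

0.750 mL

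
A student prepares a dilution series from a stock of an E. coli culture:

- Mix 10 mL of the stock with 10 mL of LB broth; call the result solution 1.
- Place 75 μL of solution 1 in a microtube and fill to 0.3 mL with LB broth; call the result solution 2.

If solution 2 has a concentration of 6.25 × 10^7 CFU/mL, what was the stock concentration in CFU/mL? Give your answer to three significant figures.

Step 1: 10 mL + 10 mL = 20 mL total → factor 20/10 = 2
Step 2: 75 μL brought to 0.3 mL → factor 300/75 = 4
Overall dilution factor = 2 × 4 = 8
Stock = 6.25 × 10^7 CFU/mL × 8 = 5.00 × 10^8 CFU/mL

5.00 × 10^8 CFU/mL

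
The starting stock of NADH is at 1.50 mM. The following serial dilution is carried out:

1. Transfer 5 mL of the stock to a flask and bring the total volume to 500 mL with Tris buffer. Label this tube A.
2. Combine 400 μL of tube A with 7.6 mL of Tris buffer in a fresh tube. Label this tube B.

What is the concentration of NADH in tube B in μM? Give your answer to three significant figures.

Step 1: 5 mL brought to 500 mL → factor 500/5 = 100
Step 2: 400 μL + 7.6 mL = 8000 μL total → factor 8000/400 = 20
Overall dilution factor = 100 × 20 = 2000
Final = 1.50 mM / 2000 = 0.0007500 mM = 0.750 μM

0.750 μM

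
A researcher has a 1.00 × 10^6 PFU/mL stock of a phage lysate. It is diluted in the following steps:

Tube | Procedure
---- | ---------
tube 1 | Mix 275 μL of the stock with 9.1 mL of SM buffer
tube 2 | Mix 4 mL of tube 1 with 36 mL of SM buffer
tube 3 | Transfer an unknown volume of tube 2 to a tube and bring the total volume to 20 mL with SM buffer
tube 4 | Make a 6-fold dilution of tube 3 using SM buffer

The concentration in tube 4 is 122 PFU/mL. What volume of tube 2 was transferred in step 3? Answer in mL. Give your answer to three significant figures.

Step 1: 275 μL + 9.1 mL = 9375 μL total → factor 9375/275 = 34.091
Step 2: 4 mL + 36 mL = 40 mL total → factor 40/4 = 10
Step 3: v brought to 20 mL → factor = 20 mL/v
Step 4: 6-fold → factor 6
Product of known-step factors = 2045.5
Overall factor = 1.00 × 10^6 PFU/mL / (122 PFU/mL) = 8196.7
Step-3 factor = 8196.7 / 2045.5 = 4.0073
v = 20 mL / 4.0073 = 4.99 mL

4.99 mL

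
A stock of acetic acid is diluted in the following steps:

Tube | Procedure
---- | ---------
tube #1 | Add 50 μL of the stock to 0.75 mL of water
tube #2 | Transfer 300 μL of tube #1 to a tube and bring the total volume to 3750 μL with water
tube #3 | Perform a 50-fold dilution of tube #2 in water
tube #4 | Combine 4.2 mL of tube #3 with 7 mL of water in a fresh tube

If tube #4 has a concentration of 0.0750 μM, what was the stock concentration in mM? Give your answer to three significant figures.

2.00 mM

Step 1: 50 μL + 0.75 mL = 800 μL total → factor 800/50 = 16
Step 2: 300 μL brought to 3750 μL → factor 3750/300 = 12.5
Step 3: 50-fold → factor 50
Step 4: 4.2 mL + 7 mL = 11.2 mL total → factor 11.2/4.2 = 2.6667
Overall dilution factor = 16 × 12.5 × 50 × 2.6667 = 26667
Stock = 0.0750 μM × 26667 = 2000 μM = 2.00 mM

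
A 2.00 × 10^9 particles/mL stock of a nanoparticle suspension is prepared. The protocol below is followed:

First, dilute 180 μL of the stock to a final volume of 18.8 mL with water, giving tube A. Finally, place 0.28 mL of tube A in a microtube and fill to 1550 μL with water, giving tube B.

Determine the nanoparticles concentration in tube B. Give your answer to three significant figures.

Step 1: 180 μL brought to 18.8 mL → factor 18800/180 = 104.44
Step 2: 0.28 mL brought to 1550 μL → factor 1.55/0.28 = 5.5357
Overall dilution factor = 104.44 × 5.5357 = 578.17
Final = 2.00 × 10^9 particles/mL / 578.17 = 3.46 × 10^6 particles/mL

3.46 × 10^6 particles/mL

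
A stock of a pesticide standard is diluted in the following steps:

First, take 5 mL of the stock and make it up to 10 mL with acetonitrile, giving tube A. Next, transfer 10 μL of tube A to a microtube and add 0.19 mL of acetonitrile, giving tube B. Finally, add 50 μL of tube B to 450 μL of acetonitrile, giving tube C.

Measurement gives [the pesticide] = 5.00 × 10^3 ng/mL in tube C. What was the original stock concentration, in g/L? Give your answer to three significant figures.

2.00 g/L

Step 1: 5 mL brought to 10 mL → factor 10/5 = 2
Step 2: 10 μL + 0.19 mL = 200 μL total → factor 200/10 = 20
Step 3: 50 μL + 450 μL = 500 μL total → factor 500/50 = 10
Overall dilution factor = 2 × 20 × 10 = 400
Stock = 5.00 × 10^3 ng/mL × 400 = 2.000 × 10^6 ng/mL = 2.00 g/L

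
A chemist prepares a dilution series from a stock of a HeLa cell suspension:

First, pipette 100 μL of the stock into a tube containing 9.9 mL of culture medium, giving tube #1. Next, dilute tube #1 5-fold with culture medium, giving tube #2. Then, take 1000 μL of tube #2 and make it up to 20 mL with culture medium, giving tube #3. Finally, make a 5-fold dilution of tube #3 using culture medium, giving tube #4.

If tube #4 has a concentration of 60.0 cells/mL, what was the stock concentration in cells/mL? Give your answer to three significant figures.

3.00 × 10^6 cells/mL

Step 1: 100 μL + 9.9 mL = 10000 μL total → factor 10000/100 = 100
Step 2: 5-fold → factor 5
Step 3: 1000 μL brought to 20 mL → factor 20000/1000 = 20
Step 4: 5-fold → factor 5
Overall dilution factor = 100 × 5 × 20 × 5 = 50000
Stock = 60.0 cells/mL × 50000 = 3.00 × 10^6 cells/mL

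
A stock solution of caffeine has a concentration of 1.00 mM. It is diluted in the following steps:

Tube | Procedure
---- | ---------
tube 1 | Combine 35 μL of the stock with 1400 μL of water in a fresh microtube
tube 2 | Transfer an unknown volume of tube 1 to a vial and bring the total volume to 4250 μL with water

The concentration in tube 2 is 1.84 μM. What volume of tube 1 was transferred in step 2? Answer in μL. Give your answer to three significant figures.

Step 1: 35 μL + 1400 μL = 1435 μL total → factor 1435/35 = 41
Step 2: v brought to 4250 μL → factor = 4250 μL/v
Product of known-step factors = 41
Overall factor = 1.00 mM / (1.84 μM) = 543.48
Step-2 factor = 543.48 / 41 = 13.256
v = 4250 μL / 13.256 = 321 μL

321 μL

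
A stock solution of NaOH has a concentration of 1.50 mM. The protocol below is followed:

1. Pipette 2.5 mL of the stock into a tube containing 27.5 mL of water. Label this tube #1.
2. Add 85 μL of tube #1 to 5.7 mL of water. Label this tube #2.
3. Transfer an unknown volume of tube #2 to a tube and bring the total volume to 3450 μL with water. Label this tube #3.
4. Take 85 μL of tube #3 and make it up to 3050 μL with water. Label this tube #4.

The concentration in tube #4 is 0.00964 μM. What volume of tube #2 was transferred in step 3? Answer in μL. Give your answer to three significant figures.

Step 1: 2.5 mL + 27.5 mL = 30 mL total → factor 30/2.5 = 12
Step 2: 85 μL + 5.7 mL = 5785 μL total → factor 5785/85 = 68.059
Step 3: v brought to 3450 μL → factor = 3450 μL/v
Step 4: 85 μL brought to 3050 μL → factor 3050/85 = 35.882
Product of known-step factors = 29305
Overall factor = 1.50 mM / (0.00964 μM) = 1.556 × 10^5
Step-3 factor = 1.556 × 10^5 / 29305 = 5.3097
v = 3450 μL / 5.3097 = 650 μL

650 μL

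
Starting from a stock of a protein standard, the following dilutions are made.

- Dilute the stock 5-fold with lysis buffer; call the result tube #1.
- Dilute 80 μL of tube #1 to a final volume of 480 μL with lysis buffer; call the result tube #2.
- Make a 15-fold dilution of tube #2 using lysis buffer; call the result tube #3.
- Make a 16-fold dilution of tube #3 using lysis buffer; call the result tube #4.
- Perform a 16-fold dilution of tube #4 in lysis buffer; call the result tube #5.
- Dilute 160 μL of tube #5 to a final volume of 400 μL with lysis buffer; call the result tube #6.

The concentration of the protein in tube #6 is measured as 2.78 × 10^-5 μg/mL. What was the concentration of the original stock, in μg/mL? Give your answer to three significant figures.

8.01 μg/mL

Step 1: 5-fold → factor 5
Step 2: 80 μL brought to 480 μL → factor 480/80 = 6
Step 3: 15-fold → factor 15
Step 4: 16-fold → factor 16
Step 5: 16-fold → factor 16
Step 6: 160 μL brought to 400 μL → factor 400/160 = 2.5
Overall dilution factor = 5 × 6 × 15 × 16 × 16 × 2.5 = 2.88 × 10^5
Stock = 2.78 × 10^-5 μg/mL × 2.88 × 10^5 = 8.01 μg/mL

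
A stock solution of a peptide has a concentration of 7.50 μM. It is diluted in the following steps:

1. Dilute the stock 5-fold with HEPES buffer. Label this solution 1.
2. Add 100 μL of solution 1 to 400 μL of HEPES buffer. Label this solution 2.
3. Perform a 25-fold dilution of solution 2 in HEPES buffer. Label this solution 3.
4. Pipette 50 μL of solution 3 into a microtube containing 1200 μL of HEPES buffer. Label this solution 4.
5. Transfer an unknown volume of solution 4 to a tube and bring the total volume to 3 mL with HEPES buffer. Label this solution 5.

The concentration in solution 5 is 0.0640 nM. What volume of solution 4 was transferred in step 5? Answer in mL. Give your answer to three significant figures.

Step 1: 5-fold → factor 5
Step 2: 100 μL + 400 μL = 500 μL total → factor 500/100 = 5
Step 3: 25-fold → factor 25
Step 4: 50 μL + 1200 μL = 1250 μL total → factor 1250/50 = 25
Step 5: v brought to 3 mL → factor = 3 mL/v
Product of known-step factors = 15625
Overall factor = 7.50 μM / (0.0640 nM) = 1.1719 × 10^5
Step-5 factor = 1.1719 × 10^5 / 15625 = 7.5
v = 3 mL / 7.5 = 0.400 mL

0.400 mL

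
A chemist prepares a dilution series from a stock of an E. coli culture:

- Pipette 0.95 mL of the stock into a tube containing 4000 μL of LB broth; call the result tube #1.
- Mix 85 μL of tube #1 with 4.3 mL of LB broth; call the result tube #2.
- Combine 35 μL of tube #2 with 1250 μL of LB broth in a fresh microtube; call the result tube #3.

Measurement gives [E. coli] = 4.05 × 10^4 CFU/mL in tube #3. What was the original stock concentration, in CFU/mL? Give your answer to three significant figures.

Step 1: 0.95 mL + 4000 μL = 4.95 mL total → factor 4.95/0.95 = 5.2105
Step 2: 85 μL + 4.3 mL = 4385 μL total → factor 4385/85 = 51.588
Step 3: 35 μL + 1250 μL = 1285 μL total → factor 1285/35 = 36.714
Overall dilution factor = 5.2105 × 51.588 × 36.714 = 9868.9
Stock = 4.05 × 10^4 CFU/mL × 9868.9 = 4.00 × 10^8 CFU/mL

4.00 × 10^8 CFU/mL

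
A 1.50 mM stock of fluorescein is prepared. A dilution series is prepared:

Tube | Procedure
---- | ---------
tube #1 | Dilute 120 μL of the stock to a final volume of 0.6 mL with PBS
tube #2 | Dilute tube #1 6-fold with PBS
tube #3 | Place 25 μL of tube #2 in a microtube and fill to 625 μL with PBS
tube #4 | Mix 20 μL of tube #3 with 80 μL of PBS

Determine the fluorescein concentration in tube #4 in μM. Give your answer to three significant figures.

Step 1: 120 μL brought to 0.6 mL → factor 600/120 = 5
Step 2: 6-fold → factor 6
Step 3: 25 μL brought to 625 μL → factor 625/25 = 25
Step 4: 20 μL + 80 μL = 100 μL total → factor 100/20 = 5
Overall dilution factor = 5 × 6 × 25 × 5 = 3750
Final = 1.50 mM / 3750 = 0.0004000 mM = 0.400 μM

0.400 μM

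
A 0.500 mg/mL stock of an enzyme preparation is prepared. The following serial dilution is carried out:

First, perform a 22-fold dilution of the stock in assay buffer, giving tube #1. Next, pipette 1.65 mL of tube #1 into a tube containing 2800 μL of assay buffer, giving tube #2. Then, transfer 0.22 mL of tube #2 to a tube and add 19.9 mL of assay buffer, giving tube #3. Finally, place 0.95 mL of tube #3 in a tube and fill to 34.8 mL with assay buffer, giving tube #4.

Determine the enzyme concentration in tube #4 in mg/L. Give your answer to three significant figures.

0.00252 mg/L

Step 1: 22-fold → factor 22
Step 2: 1.65 mL + 2800 μL = 4.45 mL total → factor 4.45/1.65 = 2.697
Step 3: 0.22 mL + 19.9 mL = 20.12 mL total → factor 20.12/0.22 = 91.455
Step 4: 0.95 mL brought to 34.8 mL → factor 34.8/0.95 = 36.632
Overall dilution factor = 22 × 2.697 × 91.455 × 36.632 = 1.9877 × 10^5
Final = 0.500 mg/mL / 1.9877 × 10^5 = 2.515 × 10^-6 mg/mL = 0.00252 mg/L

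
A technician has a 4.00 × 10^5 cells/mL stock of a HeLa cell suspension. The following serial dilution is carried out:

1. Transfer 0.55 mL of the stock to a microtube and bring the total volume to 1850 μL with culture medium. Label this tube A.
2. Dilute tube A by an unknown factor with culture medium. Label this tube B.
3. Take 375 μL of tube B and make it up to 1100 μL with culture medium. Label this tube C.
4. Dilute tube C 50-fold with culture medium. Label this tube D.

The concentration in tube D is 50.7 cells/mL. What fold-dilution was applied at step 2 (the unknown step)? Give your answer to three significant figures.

Step 1: 0.55 mL brought to 1850 μL → factor 1.85/0.55 = 3.3636
Step 2: unknown factor x
Step 3: 375 μL brought to 1100 μL → factor 1100/375 = 2.9333
Step 4: 50-fold → factor 50
Product of known-step factors = 493.33
Overall factor = 4.00 × 10^5 cells/mL / (50.7 cells/mL) = 7889.5
x = 7889.5 / 493.33 = 16.0

16.0-fold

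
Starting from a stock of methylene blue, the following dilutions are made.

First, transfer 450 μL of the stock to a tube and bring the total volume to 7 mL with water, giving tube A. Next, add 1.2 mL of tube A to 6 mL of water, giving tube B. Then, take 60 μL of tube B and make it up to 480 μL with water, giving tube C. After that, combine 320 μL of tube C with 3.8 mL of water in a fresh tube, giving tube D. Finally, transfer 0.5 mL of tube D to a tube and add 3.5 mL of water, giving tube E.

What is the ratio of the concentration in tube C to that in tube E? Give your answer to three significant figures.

Step 1: 450 μL brought to 7 mL → factor 7000/450 = 15.556
Step 2: 1.2 mL + 6 mL = 7.2 mL total → factor 7.2/1.2 = 6
Step 3: 60 μL brought to 480 μL → factor 480/60 = 8
Step 4: 320 μL + 3.8 mL = 4120 μL total → factor 4120/320 = 12.875
Step 5: 0.5 mL + 3.5 mL = 4 mL total → factor 4/0.5 = 8
Dilution factor to tube C = 746.67; to tube E = 76907
[tube C]/[tube E] = (factor to tube E)/(factor to tube C) = 76907/746.67 = 103

103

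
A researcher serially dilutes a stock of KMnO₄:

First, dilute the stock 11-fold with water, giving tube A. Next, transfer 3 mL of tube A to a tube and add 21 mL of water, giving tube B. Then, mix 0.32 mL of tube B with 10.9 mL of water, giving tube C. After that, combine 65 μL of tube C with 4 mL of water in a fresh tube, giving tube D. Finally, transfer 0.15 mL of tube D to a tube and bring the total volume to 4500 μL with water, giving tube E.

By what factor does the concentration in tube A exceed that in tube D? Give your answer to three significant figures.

1.75 × 10^4

Step 1: 11-fold → factor 11
Step 2: 3 mL + 21 mL = 24 mL total → factor 24/3 = 8
Step 3: 0.32 mL + 10.9 mL = 11.22 mL total → factor 11.22/0.32 = 35.062
Step 4: 65 μL + 4 mL = 4065 μL total → factor 4065/65 = 62.538
Dilution factor to tube A = 11; to tube D = 1.9296 × 10^5
[tube A]/[tube D] = (factor to tube D)/(factor to tube A) = 1.9296 × 10^5/11 = 1.75 × 10^4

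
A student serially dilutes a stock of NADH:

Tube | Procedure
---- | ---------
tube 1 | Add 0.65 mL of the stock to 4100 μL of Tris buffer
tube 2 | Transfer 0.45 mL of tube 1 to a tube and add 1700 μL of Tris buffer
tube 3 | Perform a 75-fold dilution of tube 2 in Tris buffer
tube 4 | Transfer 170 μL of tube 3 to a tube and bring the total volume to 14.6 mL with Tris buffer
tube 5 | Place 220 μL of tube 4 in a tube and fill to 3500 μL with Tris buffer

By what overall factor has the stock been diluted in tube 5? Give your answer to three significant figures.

3.58 × 10^6

Step 1: 0.65 mL + 4100 μL = 4.75 mL total → factor 4.75/0.65 = 7.3077
Step 2: 0.45 mL + 1700 μL = 2.15 mL total → factor 2.15/0.45 = 4.7778
Step 3: 75-fold → factor 75
Step 4: 170 μL brought to 14.6 mL → factor 14600/170 = 85.882
Step 5: 220 μL brought to 3500 μL → factor 3500/220 = 15.909
Overall dilution factor = 7.3077 × 4.7778 × 75 × 85.882 × 15.909 = 3.5778 × 10^6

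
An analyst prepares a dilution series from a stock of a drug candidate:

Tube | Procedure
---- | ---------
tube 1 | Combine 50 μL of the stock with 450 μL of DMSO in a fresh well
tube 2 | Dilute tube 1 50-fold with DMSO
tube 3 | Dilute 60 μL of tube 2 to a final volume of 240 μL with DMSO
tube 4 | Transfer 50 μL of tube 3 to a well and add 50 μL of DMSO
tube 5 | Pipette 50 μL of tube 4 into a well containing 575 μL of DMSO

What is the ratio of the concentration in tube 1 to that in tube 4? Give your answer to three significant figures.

Step 1: 50 μL + 450 μL = 500 μL total → factor 500/50 = 10
Step 2: 50-fold → factor 50
Step 3: 60 μL brought to 240 μL → factor 240/60 = 4
Step 4: 50 μL + 50 μL = 100 μL total → factor 100/50 = 2
Dilution factor to tube 1 = 10; to tube 4 = 4000
[tube 1]/[tube 4] = (factor to tube 4)/(factor to tube 1) = 4000/10 = 400

400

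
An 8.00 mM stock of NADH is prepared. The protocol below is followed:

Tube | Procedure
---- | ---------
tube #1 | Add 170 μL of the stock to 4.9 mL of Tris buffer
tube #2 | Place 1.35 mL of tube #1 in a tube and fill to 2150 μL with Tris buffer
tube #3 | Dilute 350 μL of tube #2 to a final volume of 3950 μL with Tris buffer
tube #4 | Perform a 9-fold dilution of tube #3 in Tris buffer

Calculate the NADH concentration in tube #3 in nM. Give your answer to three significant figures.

1.49 × 10^4 nM

Step 1: 170 μL + 4.9 mL = 5070 μL total → factor 5070/170 = 29.824
Step 2: 1.35 mL brought to 2150 μL → factor 2.15/1.35 = 1.5926
Step 3: 350 μL brought to 3950 μL → factor 3950/350 = 11.286
Dilution factor through tube #3 = 29.824 × 1.5926 × 11.286 = 536.03
[tube #3] = 8.00 mM / 536.03 = 0.01492 mM = 1.49 × 10^4 nM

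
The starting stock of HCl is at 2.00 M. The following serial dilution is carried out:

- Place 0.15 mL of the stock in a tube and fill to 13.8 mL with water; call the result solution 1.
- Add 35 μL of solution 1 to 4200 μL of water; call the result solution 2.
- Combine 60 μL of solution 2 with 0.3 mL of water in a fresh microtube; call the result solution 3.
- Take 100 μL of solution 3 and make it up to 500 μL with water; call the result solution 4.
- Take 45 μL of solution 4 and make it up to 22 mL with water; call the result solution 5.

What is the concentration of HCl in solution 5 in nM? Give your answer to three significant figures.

12.2 nM

Step 1: 0.15 mL brought to 13.8 mL → factor 13.8/0.15 = 92
Step 2: 35 μL + 4200 μL = 4235 μL total → factor 4235/35 = 121
Step 3: 60 μL + 0.3 mL = 360 μL total → factor 360/60 = 6
Step 4: 100 μL brought to 500 μL → factor 500/100 = 5
Step 5: 45 μL brought to 22 mL → factor 22000/45 = 488.89
Overall dilution factor = 92 × 121 × 6 × 5 × 488.89 = 1.6327 × 10^8
Final = 2.00 M / 1.6327 × 10^8 = 1.225 × 10^-8 M = 12.2 nM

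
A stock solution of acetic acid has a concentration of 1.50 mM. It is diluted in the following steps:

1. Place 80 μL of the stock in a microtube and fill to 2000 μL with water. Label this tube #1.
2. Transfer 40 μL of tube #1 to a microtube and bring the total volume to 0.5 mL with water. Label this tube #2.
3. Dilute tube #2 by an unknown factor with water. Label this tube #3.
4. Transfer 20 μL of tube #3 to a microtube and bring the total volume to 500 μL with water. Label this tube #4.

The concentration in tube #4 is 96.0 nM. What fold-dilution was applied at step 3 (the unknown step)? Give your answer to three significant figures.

2.00-fold

Step 1: 80 μL brought to 2000 μL → factor 2000/80 = 25
Step 2: 40 μL brought to 0.5 mL → factor 500/40 = 12.5
Step 3: unknown factor x
Step 4: 20 μL brought to 500 μL → factor 500/20 = 25
Product of known-step factors = 7812.5
Overall factor = 1.50 mM / (96.0 nM) = 15625
x = 15625 / 7812.5 = 2.00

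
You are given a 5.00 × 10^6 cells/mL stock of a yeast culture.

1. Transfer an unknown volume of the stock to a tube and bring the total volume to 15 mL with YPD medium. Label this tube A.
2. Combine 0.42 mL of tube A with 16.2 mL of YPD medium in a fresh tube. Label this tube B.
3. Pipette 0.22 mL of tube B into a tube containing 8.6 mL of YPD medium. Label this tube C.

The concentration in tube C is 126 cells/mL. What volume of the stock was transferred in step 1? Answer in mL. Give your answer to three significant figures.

Step 1: v brought to 15 mL → factor = 15 mL/v
Step 2: 0.42 mL + 16.2 mL = 16.62 mL total → factor 16.62/0.42 = 39.571
Step 3: 0.22 mL + 8.6 mL = 8.82 mL total → factor 8.82/0.22 = 40.091
Product of known-step factors = 1586.5
Overall factor = 5.00 × 10^6 cells/mL / (126 cells/mL) = 39683
Step-1 factor = 39683 / 1586.5 = 25.013
v = 15 mL / 25.013 = 0.600 mL

0.600 mL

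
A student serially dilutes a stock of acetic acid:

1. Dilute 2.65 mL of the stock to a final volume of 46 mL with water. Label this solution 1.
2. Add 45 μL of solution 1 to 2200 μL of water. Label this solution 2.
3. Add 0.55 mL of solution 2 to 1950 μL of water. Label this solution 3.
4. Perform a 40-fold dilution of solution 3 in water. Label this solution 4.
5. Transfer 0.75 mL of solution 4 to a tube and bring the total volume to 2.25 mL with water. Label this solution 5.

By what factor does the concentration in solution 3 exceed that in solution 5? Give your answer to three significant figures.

120

Step 1: 2.65 mL brought to 46 mL → factor 46/2.65 = 17.358
Step 2: 45 μL + 2200 μL = 2245 μL total → factor 2245/45 = 49.889
Step 3: 0.55 mL + 1950 μL = 2.5 mL total → factor 2.5/0.55 = 4.5455
Step 4: 40-fold → factor 40
Step 5: 0.75 mL brought to 2.25 mL → factor 2.25/0.75 = 3
Dilution factor to solution 3 = 3936.3; to solution 5 = 4.7236 × 10^5
[solution 3]/[solution 5] = (factor to solution 5)/(factor to solution 3) = 4.7236 × 10^5/3936.3 = 120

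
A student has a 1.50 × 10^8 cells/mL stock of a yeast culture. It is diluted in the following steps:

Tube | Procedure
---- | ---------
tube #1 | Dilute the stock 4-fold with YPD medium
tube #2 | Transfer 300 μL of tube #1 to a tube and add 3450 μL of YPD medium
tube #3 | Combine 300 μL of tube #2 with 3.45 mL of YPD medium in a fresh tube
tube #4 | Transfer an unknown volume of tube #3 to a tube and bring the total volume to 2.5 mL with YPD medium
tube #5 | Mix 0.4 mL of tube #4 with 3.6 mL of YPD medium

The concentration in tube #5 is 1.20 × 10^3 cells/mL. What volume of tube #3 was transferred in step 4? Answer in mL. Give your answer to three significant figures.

Step 1: 4-fold → factor 4
Step 2: 300 μL + 3450 μL = 3750 μL total → factor 3750/300 = 12.5
Step 3: 300 μL + 3.45 mL = 3750 μL total → factor 3750/300 = 12.5
Step 4: v brought to 2.5 mL → factor = 2.5 mL/v
Step 5: 0.4 mL + 3.6 mL = 4 mL total → factor 4/0.4 = 10
Product of known-step factors = 6250
Overall factor = 1.50 × 10^8 cells/mL / (1.20 × 10^3 cells/mL) = 1.25 × 10^5
Step-4 factor = 1.25 × 10^5 / 6250 = 20
v = 2.5 mL / 20 = 0.125 mL

0.125 mL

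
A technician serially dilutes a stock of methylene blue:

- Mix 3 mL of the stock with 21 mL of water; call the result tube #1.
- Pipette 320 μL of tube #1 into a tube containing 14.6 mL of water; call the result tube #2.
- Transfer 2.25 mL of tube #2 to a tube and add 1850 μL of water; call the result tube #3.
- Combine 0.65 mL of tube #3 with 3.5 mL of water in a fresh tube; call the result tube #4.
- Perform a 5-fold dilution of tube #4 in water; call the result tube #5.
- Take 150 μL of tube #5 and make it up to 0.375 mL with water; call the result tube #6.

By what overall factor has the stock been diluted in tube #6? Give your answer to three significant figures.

5.42 × 10^4

Step 1: 3 mL + 21 mL = 24 mL total → factor 24/3 = 8
Step 2: 320 μL + 14.6 mL = 14920 μL total → factor 14920/320 = 46.625
Step 3: 2.25 mL + 1850 μL = 4.1 mL total → factor 4.1/2.25 = 1.8222
Step 4: 0.65 mL + 3.5 mL = 4.15 mL total → factor 4.15/0.65 = 6.3846
Step 5: 5-fold → factor 5
Step 6: 150 μL brought to 0.375 mL → factor 375/150 = 2.5
Overall dilution factor = 8 × 46.625 × 1.8222 × 6.3846 × 5 × 2.5 = 54244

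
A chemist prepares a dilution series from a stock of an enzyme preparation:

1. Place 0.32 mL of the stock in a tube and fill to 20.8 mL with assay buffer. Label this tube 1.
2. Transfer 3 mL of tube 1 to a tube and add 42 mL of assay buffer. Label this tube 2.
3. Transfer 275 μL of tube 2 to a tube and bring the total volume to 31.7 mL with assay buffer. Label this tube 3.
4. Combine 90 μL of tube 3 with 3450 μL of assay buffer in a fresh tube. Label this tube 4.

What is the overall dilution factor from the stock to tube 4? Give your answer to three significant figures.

4.42 × 10^6

Step 1: 0.32 mL brought to 20.8 mL → factor 20.8/0.32 = 65
Step 2: 3 mL + 42 mL = 45 mL total → factor 45/3 = 15
Step 3: 275 μL brought to 31.7 mL → factor 31700/275 = 115.27
Step 4: 90 μL + 3450 μL = 3540 μL total → factor 3540/90 = 39.333
Overall dilution factor = 65 × 15 × 115.27 × 39.333 = 4.4207 × 10^6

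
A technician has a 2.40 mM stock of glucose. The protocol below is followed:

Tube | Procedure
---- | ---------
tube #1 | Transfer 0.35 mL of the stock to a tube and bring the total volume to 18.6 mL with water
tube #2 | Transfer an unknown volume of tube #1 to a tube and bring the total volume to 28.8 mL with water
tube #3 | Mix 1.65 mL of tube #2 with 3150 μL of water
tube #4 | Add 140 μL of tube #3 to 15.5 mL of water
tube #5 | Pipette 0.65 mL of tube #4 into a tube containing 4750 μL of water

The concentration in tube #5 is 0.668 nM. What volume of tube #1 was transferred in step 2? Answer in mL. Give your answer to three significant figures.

1.15 mL

Step 1: 0.35 mL brought to 18.6 mL → factor 18.6/0.35 = 53.143
Step 2: v brought to 28.8 mL → factor = 28.8 mL/v
Step 3: 1.65 mL + 3150 μL = 4.8 mL total → factor 4.8/1.65 = 2.9091
Step 4: 140 μL + 15.5 mL = 15640 μL total → factor 15640/140 = 111.71
Step 5: 0.65 mL + 4750 μL = 5.4 mL total → factor 5.4/0.65 = 8.3077
Product of known-step factors = 1.4348 × 10^5
Overall factor = 2.40 mM / (0.668 nM) = 3.5928 × 10^6
Step-2 factor = 3.5928 × 10^6 / 1.4348 × 10^5 = 25.041
v = 28.8 mL / 25.041 = 1.15 mL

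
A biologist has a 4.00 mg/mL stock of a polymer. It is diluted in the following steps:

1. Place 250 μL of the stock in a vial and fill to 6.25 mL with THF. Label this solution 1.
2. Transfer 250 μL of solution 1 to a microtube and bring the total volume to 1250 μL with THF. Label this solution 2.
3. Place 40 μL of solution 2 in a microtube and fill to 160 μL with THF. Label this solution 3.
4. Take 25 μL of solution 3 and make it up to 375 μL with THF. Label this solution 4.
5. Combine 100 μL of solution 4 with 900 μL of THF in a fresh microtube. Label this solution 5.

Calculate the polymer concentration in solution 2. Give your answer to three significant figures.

0.0320 mg/mL

Step 1: 250 μL brought to 6.25 mL → factor 6250/250 = 25
Step 2: 250 μL brought to 1250 μL → factor 1250/250 = 5
Dilution factor through solution 2 = 25 × 5 = 125
[solution 2] = 4.00 mg/mL / 125 = 0.0320 mg/mL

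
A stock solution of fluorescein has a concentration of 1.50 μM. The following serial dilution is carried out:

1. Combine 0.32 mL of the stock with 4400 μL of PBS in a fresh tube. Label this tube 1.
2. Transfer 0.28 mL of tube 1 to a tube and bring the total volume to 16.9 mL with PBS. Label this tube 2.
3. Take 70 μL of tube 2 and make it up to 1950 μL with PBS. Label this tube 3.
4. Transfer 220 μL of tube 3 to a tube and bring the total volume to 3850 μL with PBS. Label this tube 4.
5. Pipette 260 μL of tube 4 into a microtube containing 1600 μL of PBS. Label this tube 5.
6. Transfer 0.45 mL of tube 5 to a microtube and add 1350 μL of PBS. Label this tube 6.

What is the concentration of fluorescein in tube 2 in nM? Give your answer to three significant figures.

Step 1: 0.32 mL + 4400 μL = 4.72 mL total → factor 4.72/0.32 = 14.75
Step 2: 0.28 mL brought to 16.9 mL → factor 16.9/0.28 = 60.357
Dilution factor through tube 2 = 14.75 × 60.357 = 890.27
[tube 2] = 1.50 μM / 890.27 = 0.001685 μM = 1.68 nM

1.68 nM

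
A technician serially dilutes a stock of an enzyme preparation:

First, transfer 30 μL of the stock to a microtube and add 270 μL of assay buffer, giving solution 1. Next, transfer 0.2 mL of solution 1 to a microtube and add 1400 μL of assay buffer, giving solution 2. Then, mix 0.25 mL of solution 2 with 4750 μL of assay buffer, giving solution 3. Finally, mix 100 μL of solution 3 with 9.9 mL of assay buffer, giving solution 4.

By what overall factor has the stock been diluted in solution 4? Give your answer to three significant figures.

1.60 × 10^5

Step 1: 30 μL + 270 μL = 300 μL total → factor 300/30 = 10
Step 2: 0.2 mL + 1400 μL = 1.6 mL total → factor 1.6/0.2 = 8
Step 3: 0.25 mL + 4750 μL = 5 mL total → factor 5/0.25 = 20
Step 4: 100 μL + 9.9 mL = 10000 μL total → factor 10000/100 = 100
Overall dilution factor = 10 × 8 × 20 × 100 = 1.6 × 10^5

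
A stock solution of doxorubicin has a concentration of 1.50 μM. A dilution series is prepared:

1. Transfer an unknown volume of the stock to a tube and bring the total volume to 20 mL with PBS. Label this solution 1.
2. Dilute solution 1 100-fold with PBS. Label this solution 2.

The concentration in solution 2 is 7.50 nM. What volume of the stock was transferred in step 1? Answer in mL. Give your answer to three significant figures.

10.0 mL

Step 1: v brought to 20 mL → factor = 20 mL/v
Step 2: 100-fold → factor 100
Product of known-step factors = 100
Overall factor = 1.50 μM / (7.50 nM) = 200
Step-1 factor = 200 / 100 = 2
v = 20 mL / 2 = 10.0 mL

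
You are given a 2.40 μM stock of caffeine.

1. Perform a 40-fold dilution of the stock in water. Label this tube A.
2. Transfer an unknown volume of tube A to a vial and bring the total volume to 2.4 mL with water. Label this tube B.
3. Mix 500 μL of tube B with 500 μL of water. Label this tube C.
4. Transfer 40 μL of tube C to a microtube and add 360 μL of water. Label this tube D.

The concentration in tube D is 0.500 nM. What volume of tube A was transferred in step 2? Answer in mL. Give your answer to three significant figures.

Step 1: 40-fold → factor 40
Step 2: v brought to 2.4 mL → factor = 2.4 mL/v
Step 3: 500 μL + 500 μL = 1000 μL total → factor 1000/500 = 2
Step 4: 40 μL + 360 μL = 400 μL total → factor 400/40 = 10
Product of known-step factors = 800
Overall factor = 2.40 μM / (0.500 nM) = 4800
Step-2 factor = 4800 / 800 = 6
v = 2.4 mL / 6 = 0.400 mL

0.400 mL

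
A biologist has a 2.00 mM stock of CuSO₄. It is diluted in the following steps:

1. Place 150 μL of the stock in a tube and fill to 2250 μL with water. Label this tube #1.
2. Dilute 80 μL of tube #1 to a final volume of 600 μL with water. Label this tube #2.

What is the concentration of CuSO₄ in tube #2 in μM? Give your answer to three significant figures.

Step 1: 150 μL brought to 2250 μL → factor 2250/150 = 15
Step 2: 80 μL brought to 600 μL → factor 600/80 = 7.5
Overall dilution factor = 15 × 7.5 = 112.5
Final = 2.00 mM / 112.5 = 0.01778 mM = 17.8 μM

17.8 μM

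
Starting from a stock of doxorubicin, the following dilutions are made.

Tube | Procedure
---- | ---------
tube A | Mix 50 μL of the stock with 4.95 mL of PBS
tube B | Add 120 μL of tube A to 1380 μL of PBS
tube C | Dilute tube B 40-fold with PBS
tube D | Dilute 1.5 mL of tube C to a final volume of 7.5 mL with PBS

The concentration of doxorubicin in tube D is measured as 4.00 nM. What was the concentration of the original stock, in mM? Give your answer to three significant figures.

Step 1: 50 μL + 4.95 mL = 5000 μL total → factor 5000/50 = 100
Step 2: 120 μL + 1380 μL = 1500 μL total → factor 1500/120 = 12.5
Step 3: 40-fold → factor 40
Step 4: 1.5 mL brought to 7.5 mL → factor 7.5/1.5 = 5
Overall dilution factor = 100 × 12.5 × 40 × 5 = 2.5 × 10^5
Stock = 4.00 nM × 2.5 × 10^5 = 1.000 × 10^6 nM = 1.00 mM

1.00 mM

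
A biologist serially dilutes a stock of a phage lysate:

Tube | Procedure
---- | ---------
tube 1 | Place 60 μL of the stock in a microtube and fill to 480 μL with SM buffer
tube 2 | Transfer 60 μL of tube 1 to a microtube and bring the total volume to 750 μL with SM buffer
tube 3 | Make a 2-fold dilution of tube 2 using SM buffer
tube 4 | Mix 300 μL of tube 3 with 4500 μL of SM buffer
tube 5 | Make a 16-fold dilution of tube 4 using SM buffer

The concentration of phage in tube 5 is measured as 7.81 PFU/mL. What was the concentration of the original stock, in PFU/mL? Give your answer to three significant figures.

4.00 × 10^5 PFU/mL

Step 1: 60 μL brought to 480 μL → factor 480/60 = 8
Step 2: 60 μL brought to 750 μL → factor 750/60 = 12.5
Step 3: 2-fold → factor 2
Step 4: 300 μL + 4500 μL = 4800 μL total → factor 4800/300 = 16
Step 5: 16-fold → factor 16
Overall dilution factor = 8 × 12.5 × 2 × 16 × 16 = 51200
Stock = 7.81 PFU/mL × 51200 = 4.00 × 10^5 PFU/mL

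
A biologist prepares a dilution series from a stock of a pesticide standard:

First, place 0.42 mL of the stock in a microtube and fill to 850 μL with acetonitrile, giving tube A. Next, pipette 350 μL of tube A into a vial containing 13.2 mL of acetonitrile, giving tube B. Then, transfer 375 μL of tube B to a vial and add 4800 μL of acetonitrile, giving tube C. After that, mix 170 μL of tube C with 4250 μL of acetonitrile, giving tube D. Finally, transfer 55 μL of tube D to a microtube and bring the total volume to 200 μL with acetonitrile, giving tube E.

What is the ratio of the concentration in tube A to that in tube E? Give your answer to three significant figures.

5.05 × 10^4

Step 1: 0.42 mL brought to 850 μL → factor 0.85/0.42 = 2.0238
Step 2: 350 μL + 13.2 mL = 13550 μL total → factor 13550/350 = 38.714
Step 3: 375 μL + 4800 μL = 5175 μL total → factor 5175/375 = 13.8
Step 4: 170 μL + 4250 μL = 4420 μL total → factor 4420/170 = 26
Step 5: 55 μL brought to 200 μL → factor 200/55 = 3.6364
Dilution factor to tube A = 2.0238; to tube E = 1.0223 × 10^5
[tube A]/[tube E] = (factor to tube E)/(factor to tube A) = 1.0223 × 10^5/2.0238 = 5.05 × 10^4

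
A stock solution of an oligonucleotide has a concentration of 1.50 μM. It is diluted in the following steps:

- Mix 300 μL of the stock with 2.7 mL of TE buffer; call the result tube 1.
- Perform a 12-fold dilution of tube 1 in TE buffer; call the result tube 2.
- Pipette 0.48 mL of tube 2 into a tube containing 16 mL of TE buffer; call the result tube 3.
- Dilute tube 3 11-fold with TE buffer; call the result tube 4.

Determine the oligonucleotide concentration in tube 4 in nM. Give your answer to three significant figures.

Step 1: 300 μL + 2.7 mL = 3000 μL total → factor 3000/300 = 10
Step 2: 12-fold → factor 12
Step 3: 0.48 mL + 16 mL = 16.48 mL total → factor 16.48/0.48 = 34.333
Step 4: 11-fold → factor 11
Overall dilution factor = 10 × 12 × 34.333 × 11 = 45320
Final = 1.50 μM / 45320 = 3.310 × 10^-5 μM = 0.0331 nM

0.0331 nM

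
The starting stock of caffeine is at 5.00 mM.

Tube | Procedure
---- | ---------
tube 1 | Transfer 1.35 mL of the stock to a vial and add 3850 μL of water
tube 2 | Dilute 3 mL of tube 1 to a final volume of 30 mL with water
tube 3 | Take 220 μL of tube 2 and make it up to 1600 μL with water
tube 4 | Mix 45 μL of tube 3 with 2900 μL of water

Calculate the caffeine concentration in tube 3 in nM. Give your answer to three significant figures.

1.78 × 10^4 nM

Step 1: 1.35 mL + 3850 μL = 5.2 mL total → factor 5.2/1.35 = 3.8519
Step 2: 3 mL brought to 30 mL → factor 30/3 = 10
Step 3: 220 μL brought to 1600 μL → factor 1600/220 = 7.2727
Dilution factor through tube 3 = 3.8519 × 10 × 7.2727 = 280.13
[tube 3] = 5.00 mM / 280.13 = 0.01785 mM = 1.78 × 10^4 nM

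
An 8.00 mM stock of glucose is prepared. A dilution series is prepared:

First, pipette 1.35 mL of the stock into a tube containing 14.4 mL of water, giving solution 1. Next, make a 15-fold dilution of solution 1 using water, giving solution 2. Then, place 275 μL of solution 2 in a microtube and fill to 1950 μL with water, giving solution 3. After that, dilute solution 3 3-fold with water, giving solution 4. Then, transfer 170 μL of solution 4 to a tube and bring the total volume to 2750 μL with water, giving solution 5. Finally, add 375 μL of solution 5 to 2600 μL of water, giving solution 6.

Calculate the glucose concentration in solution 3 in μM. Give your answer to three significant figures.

6.45 μM

Step 1: 1.35 mL + 14.4 mL = 15.75 mL total → factor 15.75/1.35 = 11.667
Step 2: 15-fold → factor 15
Step 3: 275 μL brought to 1950 μL → factor 1950/275 = 7.0909
Dilution factor through solution 3 = 11.667 × 15 × 7.0909 = 1240.9
[solution 3] = 8.00 mM / 1240.9 = 0.006447 mM = 6.45 μM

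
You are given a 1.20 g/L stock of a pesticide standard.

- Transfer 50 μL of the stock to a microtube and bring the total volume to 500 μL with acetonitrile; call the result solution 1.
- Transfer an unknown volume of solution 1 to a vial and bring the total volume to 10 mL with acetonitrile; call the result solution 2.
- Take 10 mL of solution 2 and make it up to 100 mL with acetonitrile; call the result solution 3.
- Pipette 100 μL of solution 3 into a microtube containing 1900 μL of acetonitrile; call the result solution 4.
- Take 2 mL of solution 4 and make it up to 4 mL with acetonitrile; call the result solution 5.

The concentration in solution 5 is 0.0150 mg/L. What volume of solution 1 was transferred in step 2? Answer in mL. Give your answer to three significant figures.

0.500 mL

Step 1: 50 μL brought to 500 μL → factor 500/50 = 10
Step 2: v brought to 10 mL → factor = 10 mL/v
Step 3: 10 mL brought to 100 mL → factor 100/10 = 10
Step 4: 100 μL + 1900 μL = 2000 μL total → factor 2000/100 = 20
Step 5: 2 mL brought to 4 mL → factor 4/2 = 2
Product of known-step factors = 4000
Overall factor = 1.20 g/L / (0.0150 mg/L) = 80000
Step-2 factor = 80000 / 4000 = 20
v = 10 mL / 20 = 0.500 mL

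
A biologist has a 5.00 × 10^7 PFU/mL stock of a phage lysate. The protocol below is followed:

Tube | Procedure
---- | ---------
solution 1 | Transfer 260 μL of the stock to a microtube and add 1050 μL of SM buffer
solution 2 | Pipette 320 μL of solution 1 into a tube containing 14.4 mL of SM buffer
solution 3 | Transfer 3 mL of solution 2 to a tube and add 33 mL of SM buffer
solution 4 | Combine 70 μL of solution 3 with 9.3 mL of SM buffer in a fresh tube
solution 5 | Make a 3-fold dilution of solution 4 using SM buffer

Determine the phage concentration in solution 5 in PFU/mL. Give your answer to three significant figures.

44.8 PFU/mL

Step 1: 260 μL + 1050 μL = 1310 μL total → factor 1310/260 = 5.0385
Step 2: 320 μL + 14.4 mL = 14720 μL total → factor 14720/320 = 46
Step 3: 3 mL + 33 mL = 36 mL total → factor 36/3 = 12
Step 4: 70 μL + 9.3 mL = 9370 μL total → factor 9370/70 = 133.86
Step 5: 3-fold → factor 3
Overall dilution factor = 5.0385 × 46 × 12 × 133.86 × 3 = 1.1169 × 10^6
Final = 5.00 × 10^7 PFU/mL / 1.1169 × 10^6 = 44.8 PFU/mL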